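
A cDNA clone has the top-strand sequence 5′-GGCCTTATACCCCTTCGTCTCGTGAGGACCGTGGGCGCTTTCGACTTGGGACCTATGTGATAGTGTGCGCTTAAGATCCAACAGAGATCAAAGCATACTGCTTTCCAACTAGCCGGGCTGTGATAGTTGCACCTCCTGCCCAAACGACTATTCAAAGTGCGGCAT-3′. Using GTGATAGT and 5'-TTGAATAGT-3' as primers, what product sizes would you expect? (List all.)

99 bp, 36 bp

The forward primer GTGATAGT matches the top strand at positions 57–64, 120–127.
The reverse primer's reverse complement is ACTATTCAA, matching at positions 147–155.
Each forward site pairs with the reverse site to give a product ending at position 155: sizes 99, 36 bp.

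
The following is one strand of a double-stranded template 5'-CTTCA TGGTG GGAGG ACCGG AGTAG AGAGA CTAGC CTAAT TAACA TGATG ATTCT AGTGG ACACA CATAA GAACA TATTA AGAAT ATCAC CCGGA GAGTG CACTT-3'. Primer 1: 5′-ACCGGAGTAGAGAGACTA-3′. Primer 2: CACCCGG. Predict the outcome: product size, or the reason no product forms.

Primer 1 (ACCGGAGTAGAGAGACTA) matches the top strand at positions 16–33 (3' end points downstream).
Primer 2 (CACCCGG) also matches the top strand directly, at positions 88–94 — its reverse complement CCGGGTG is not present.
Both primers anneal to the bottom strand with 3' ends pointing the same way, so neither can prime synthesis back toward the other.

No product — both primers anneal to the same strand and extend in the same direction.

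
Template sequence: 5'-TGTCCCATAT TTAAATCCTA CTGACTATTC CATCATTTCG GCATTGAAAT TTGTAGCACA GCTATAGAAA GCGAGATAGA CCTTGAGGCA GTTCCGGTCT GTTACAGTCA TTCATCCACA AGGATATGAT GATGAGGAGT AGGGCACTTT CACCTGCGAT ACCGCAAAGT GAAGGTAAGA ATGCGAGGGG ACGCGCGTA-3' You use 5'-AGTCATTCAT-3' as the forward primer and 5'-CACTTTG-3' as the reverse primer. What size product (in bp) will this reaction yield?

66 bp

The forward primer matches the template at positions 106–115.
The reverse primer's reverse complement is CAAAGTG, which matches the template at positions 165–171.
The product runs from position 106 to position 171, so its length is 171 − 106 + 1 = 66 bp.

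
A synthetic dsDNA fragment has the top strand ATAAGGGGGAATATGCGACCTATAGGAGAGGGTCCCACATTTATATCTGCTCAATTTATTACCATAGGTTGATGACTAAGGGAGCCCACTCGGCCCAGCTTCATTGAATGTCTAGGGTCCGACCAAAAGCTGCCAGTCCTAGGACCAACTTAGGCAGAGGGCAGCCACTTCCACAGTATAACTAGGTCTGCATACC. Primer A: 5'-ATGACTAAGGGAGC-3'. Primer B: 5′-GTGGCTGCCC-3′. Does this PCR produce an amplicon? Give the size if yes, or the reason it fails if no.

Yes — a 97 bp product.

Primer A (ATGACTAAGGGAGC) matches the top strand at positions 72–85; it acts as a forward primer.
Primer B's reverse complement is GGGCAGCCAC, matching the top strand at positions 159–168; it acts as a reverse primer.
The 3' ends face each other across positions 72–168, giving a 97 bp product.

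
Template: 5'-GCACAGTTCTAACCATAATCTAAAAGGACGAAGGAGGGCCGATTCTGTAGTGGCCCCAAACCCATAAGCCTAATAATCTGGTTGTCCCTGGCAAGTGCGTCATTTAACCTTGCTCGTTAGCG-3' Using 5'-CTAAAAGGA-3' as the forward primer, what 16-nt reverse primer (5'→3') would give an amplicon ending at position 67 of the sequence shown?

The forward primer binds at positions 20–28; the product's 3' end on the top strand is position 67.
The reverse primer anneals to the top strand over positions 52–67, i.e. to GGCCCCAAACCCATAA.
Its sequence written 5'→3' is the reverse complement: TTATGGGTTTGGGGCC.

5'-TTATGGGTTTGGGGCC-3'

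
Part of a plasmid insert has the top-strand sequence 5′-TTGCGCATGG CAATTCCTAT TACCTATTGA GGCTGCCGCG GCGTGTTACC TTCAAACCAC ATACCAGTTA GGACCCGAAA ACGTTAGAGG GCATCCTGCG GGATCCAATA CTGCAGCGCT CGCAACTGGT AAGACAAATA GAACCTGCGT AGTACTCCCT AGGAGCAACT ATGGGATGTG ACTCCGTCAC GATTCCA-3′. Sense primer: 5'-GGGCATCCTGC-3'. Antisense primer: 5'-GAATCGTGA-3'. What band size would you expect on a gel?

107 bp

The forward primer matches the template at positions 89–99.
The reverse primer's reverse complement is TCACGATTC, which matches the template at positions 187–195.
Amplicon spans positions 89–195: 107 bp.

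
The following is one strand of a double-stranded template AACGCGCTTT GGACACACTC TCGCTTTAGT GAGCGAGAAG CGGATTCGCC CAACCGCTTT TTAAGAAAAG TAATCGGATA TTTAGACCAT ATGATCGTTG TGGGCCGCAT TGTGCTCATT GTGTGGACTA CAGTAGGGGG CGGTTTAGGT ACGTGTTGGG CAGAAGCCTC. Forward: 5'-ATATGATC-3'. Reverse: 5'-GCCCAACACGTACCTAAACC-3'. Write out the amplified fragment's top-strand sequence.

5'-ATATGATCGTTGTGGGCCGCATTGTGCTCATTGTGTGGACTACAGTAGGGGGCGGTTTAGGTACGTGTTGGGC-3'

Scanning the template, ATATGATC occurs at positions 89–96; this primer anneals to the bottom strand there with its 3' end pointing downstream.
Taking the reverse complement of GCCCAACACGTACCTAAACC gives GGTTTAGGTACGTGTTGGGC, found at positions 142–161 on the template; the primer anneals here to the top strand with its 3' end pointing upstream.
The product is the template from position 89 through 161 (73 bp).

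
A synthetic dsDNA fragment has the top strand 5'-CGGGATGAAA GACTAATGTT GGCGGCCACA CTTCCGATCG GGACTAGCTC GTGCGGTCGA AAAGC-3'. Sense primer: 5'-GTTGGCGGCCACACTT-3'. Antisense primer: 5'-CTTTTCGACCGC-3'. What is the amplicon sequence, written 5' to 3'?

5'-GTTGGCGGCCACACTTCCGATCGGGACTAGCTCGTGCGGTCGAAAAG-3'

Scanning the template, GTTGGCGGCCACACTT occurs at positions 18–33; this primer anneals to the bottom strand there with its 3' end pointing downstream.
Reverse complement of the reverse primer: GCGGTCGAAAAG. This occurs on the top strand at positions 53–64.
The product is the template from position 18 through 64 (47 bp).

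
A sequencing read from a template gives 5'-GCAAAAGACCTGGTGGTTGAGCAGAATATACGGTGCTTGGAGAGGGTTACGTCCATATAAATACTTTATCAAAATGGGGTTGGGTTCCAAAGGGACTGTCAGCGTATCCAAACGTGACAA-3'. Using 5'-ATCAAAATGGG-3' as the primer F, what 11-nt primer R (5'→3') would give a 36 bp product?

5'-GCTGACAGTCC-3'

The forward primer binds at positions 68–78, so a 36 bp product ends at position 68 + 36 − 1 = 103.
The reverse primer anneals to the top strand over positions 93–103, i.e. to GGACTGTCAGC.
Its sequence written 5'→3' is the reverse complement: GCTGACAGTCC.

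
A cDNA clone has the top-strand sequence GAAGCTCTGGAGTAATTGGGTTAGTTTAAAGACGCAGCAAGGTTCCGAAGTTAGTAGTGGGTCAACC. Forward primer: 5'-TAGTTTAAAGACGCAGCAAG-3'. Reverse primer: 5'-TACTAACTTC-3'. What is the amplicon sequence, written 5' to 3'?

5'-TAGTTTAAAGACGCAGCAAGGTTCCGAAGTTAGTA-3'

Scanning the template, TAGTTTAAAGACGCAGCAAG occurs at positions 22–41; this primer anneals to the bottom strand there with its 3' end pointing downstream.
The reverse primer's reverse complement is GAAGTTAGTA, which matches the template at positions 47–56.
The product is the template from position 22 through 56 (35 bp).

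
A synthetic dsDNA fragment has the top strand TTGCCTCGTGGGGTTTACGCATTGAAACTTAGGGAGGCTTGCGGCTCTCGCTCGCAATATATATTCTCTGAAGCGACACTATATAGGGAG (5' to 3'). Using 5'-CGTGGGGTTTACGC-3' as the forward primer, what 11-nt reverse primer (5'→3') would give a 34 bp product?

The forward primer binds at positions 7–20, so a 34 bp product ends at position 7 + 34 − 1 = 40.
The reverse primer anneals to the top strand over positions 30–40, i.e. to TAGGGAGGCTT.
Its sequence written 5'→3' is the reverse complement: AAGCCTCCCTA.

5'-AAGCCTCCCTA-3'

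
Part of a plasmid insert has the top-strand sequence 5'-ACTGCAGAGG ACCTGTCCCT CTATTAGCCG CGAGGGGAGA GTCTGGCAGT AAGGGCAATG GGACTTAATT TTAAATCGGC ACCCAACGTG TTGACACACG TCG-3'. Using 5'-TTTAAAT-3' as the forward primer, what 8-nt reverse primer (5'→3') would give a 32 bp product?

5'-ACGTGTGT-3'

The forward primer binds at positions 70–76, so a 32 bp product ends at position 70 + 32 − 1 = 101.
The reverse primer anneals to the top strand over positions 94–101, i.e. to ACACACGT.
Its sequence written 5'→3' is the reverse complement: ACGTGTGT.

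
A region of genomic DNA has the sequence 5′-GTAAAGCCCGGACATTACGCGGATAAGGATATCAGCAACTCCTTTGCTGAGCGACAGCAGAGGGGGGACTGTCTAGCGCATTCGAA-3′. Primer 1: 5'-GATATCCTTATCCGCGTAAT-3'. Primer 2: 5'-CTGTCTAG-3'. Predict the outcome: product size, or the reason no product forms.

No product — the primers' 3' ends point away from each other.

Primer 1 (GATATCCTTATCCGCGTAAT) has reverse complement ATTACGCGGATAAGGATATC, which matches the top strand at positions 14–33; primer 1 anneals to the top strand there with its 3' end pointing upstream toward position 14.
Primer 2 (CTGTCTAG) matches the top strand directly at positions 69–76; it anneals to the bottom strand with its 3' end pointing downstream toward position 76.
The 3' ends diverge (primer 1 extends toward position 1, primer 2 toward position 86), so the primers never converge on a shared product.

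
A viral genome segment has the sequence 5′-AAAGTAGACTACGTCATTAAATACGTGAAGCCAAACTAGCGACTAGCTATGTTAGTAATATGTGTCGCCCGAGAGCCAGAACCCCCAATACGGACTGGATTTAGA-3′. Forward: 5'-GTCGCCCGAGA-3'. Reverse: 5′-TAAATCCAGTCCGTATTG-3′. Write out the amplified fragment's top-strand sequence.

Forward primer GTCGCCCGAGA is found on the top strand at positions 64–74.
Reverse complement of the reverse primer: CAATACGGACTGGATTTA. This occurs on the top strand at positions 86–103.
The product is the template from position 64 through 103 (40 bp).

5'-GTCGCCCGAGAGCCAGAACCCCCAATACGGACTGGATTTA-3'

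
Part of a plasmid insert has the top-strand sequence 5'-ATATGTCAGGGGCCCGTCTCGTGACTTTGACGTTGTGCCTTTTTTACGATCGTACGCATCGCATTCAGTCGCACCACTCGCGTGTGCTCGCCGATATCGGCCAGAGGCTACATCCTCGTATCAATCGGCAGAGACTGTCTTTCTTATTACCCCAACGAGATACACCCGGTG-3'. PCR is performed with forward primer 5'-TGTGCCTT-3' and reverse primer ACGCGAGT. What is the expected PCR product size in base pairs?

Forward primer TGTGCCTT is found on the top strand at positions 34–41.
Reverse complement of the reverse primer: ACTCGCGT. This occurs on the top strand at positions 76–83.
The product runs from position 34 to position 83, so its length is 83 − 34 + 1 = 50 bp.

50 bp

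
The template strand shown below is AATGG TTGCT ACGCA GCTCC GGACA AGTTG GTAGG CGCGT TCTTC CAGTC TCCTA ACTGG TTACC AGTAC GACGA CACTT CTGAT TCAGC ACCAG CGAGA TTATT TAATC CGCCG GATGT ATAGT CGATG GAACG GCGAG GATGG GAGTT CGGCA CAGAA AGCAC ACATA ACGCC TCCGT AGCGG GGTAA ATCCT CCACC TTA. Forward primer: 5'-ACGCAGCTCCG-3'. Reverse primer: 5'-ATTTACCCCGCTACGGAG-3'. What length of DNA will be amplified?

182 bp

Forward primer ACGCAGCTCCG is found on the top strand at positions 11–21.
Taking the reverse complement of ATTTACCCCGCTACGGAG gives CTCCGTAGCGGGGTAAAT, found at positions 175–192 on the template; the primer anneals here to the top strand with its 3' end pointing upstream.
Amplicon spans positions 11–192: 182 bp.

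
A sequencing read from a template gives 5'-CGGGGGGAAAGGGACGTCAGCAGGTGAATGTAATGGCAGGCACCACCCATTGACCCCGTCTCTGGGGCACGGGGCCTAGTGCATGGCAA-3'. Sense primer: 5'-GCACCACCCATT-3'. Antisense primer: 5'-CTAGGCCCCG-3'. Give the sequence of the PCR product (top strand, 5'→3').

Scanning the template, GCACCACCCATT occurs at positions 40–51; this primer anneals to the bottom strand there with its 3' end pointing downstream.
The reverse primer's reverse complement is CGGGGCCTAG, which matches the template at positions 70–79.
The product is the template from position 40 through 79 (40 bp).

5'-GCACCACCCATTGACCCCGTCTCTGGGGCACGGGGCCTAG-3'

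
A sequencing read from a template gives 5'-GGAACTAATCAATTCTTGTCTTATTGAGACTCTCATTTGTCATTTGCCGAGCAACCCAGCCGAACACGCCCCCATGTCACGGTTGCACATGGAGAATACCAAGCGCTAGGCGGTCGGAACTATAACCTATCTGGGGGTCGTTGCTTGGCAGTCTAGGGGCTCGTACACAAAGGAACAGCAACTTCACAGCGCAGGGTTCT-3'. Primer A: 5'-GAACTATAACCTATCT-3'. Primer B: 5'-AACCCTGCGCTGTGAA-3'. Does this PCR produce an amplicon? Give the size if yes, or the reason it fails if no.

Primer A (GAACTATAACCTATCT) matches the top strand at positions 117–132; it acts as a forward primer.
Primer B's reverse complement is TTCACAGCGCAGGGTT, matching the top strand at positions 183–198; it acts as a reverse primer.
The 3' ends face each other across positions 117–198, giving an 82 bp product.

Yes — an 82 bp product.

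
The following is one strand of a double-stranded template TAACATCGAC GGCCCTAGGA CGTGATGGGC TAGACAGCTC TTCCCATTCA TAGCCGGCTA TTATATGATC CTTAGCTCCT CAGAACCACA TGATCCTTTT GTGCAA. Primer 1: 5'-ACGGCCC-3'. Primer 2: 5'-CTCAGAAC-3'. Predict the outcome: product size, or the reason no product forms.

Primer 1 (ACGGCCC) matches the top strand at positions 9–15 (3' end points downstream).
Primer 2 (CTCAGAAC) also matches the top strand directly, at positions 79–86 — its reverse complement GTTCTGAG is not present.
Both primers anneal to the bottom strand with 3' ends pointing the same way, so neither can prime synthesis back toward the other.

No product — both primers anneal to the same strand and extend in the same direction.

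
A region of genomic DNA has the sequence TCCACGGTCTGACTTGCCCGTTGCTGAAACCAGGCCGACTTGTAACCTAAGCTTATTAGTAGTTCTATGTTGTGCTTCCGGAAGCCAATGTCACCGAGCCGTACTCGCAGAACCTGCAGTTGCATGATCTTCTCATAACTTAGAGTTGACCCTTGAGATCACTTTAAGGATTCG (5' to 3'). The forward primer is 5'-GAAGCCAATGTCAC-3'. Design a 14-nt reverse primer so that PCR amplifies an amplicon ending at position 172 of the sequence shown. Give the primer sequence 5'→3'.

The forward primer binds at positions 81–94; the product's 3' end on the top strand is position 172.
The reverse primer anneals to the top strand over positions 159–172, i.e. to TCACTTTAAGGATT.
Its sequence written 5'→3' is the reverse complement: AATCCTTAAAGTGA.

5'-AATCCTTAAAGTGA-3'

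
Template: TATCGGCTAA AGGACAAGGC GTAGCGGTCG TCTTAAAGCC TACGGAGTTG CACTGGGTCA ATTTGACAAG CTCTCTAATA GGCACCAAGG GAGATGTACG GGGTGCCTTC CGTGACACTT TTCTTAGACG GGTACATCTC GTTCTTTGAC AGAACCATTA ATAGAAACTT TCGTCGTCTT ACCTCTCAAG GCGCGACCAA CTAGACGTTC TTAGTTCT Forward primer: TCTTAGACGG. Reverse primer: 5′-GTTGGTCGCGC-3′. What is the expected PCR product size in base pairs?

The forward primer matches the template at positions 122–131.
Reverse complement of the reverse primer: GCGCGACCAAC. This occurs on the top strand at positions 191–201.
Amplicon spans positions 122–201: 80 bp.

80 bp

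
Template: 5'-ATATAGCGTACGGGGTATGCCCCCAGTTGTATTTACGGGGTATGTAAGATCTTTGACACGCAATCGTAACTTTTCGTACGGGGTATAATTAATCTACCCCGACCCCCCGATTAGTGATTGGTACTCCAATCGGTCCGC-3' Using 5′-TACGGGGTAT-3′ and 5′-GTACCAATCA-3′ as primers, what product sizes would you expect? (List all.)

116 bp, 91 bp, 48 bp

The forward primer TACGGGGTAT matches the top strand at positions 9–18, 34–43, 77–86.
The reverse primer's reverse complement is TGATTGGTAC, matching at positions 115–124.
Each forward site pairs with the reverse site to give a product ending at position 124: sizes 116, 91, 48 bp.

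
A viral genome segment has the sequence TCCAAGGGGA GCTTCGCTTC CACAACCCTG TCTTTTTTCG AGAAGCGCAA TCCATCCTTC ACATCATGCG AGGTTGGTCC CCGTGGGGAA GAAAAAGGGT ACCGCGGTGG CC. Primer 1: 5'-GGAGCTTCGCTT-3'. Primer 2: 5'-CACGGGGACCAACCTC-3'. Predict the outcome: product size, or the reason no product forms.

Primer 1 (GGAGCTTCGCTT) matches the top strand at positions 8–19; it acts as a forward primer.
Primer 2's reverse complement is GAGGTTGGTCCCCGTG, matching the top strand at positions 70–85; it acts as a reverse primer.
The 3' ends face each other across positions 8–85, giving a 78 bp product.

Yes — a 78 bp product.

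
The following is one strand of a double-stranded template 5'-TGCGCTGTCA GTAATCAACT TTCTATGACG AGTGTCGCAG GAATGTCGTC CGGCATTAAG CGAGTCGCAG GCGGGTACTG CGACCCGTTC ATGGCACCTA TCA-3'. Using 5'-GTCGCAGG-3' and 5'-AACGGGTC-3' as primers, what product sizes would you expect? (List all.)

The forward primer GTCGCAGG matches the top strand at positions 34–41, 64–71.
The reverse primer's reverse complement is GACCCGTT, matching at positions 82–89.
Each forward site pairs with the reverse site to give a product ending at position 89: sizes 56, 26 bp.

56 bp, 26 bp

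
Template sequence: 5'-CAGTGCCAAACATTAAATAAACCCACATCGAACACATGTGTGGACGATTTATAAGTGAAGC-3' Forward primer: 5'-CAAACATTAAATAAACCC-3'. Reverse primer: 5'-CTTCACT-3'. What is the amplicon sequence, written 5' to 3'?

The forward primer matches the template at positions 7–24.
Taking the reverse complement of CTTCACT gives AGTGAAG, found at positions 54–60 on the template; the primer anneals here to the top strand with its 3' end pointing upstream.
The product is the template from position 7 through 60 (54 bp).

5'-CAAACATTAAATAAACCCACATCGAACACATGTGTGGACGATTTATAAGTGAAG-3'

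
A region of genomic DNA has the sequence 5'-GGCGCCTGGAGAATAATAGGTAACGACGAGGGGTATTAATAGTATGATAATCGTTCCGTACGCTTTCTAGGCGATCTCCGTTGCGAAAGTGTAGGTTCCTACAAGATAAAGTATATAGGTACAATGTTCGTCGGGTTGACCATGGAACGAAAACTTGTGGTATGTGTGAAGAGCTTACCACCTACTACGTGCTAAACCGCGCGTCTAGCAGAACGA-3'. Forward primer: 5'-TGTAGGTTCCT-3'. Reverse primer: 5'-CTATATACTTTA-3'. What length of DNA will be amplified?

29 bp

The forward primer matches the template at positions 90–100.
Reverse complement of the reverse primer: TAAAGTATATAG. This occurs on the top strand at positions 107–118.
The product runs from position 90 to position 118, so its length is 118 − 90 + 1 = 29 bp.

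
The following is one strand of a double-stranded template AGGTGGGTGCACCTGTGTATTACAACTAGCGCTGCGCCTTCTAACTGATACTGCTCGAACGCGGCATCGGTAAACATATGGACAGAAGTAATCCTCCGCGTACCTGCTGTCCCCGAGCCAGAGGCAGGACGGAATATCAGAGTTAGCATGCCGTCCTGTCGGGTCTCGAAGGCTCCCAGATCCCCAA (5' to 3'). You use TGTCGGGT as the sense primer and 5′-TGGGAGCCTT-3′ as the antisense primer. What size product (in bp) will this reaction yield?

Forward primer TGTCGGGT is found on the top strand at positions 157–164.
The reverse primer's reverse complement is AAGGCTCCCA, which matches the template at positions 169–178.
Amplicon spans positions 157–178: 22 bp.

22 bp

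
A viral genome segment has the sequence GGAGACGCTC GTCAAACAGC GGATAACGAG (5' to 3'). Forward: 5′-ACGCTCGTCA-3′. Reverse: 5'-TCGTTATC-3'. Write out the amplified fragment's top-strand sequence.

5'-ACGCTCGTCAAACAGCGGATAACGA-3'

The forward primer matches the template at positions 5–14.
Reverse complement of the reverse primer: GATAACGA. This occurs on the top strand at positions 22–29.
The product is the template from position 5 through 29 (25 bp).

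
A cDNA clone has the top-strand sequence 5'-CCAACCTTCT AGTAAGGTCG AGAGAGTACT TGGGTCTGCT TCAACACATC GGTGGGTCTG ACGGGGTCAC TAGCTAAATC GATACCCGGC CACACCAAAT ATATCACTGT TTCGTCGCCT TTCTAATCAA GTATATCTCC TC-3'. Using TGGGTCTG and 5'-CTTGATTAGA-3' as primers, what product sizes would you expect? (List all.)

101 bp, 79 bp

The forward primer TGGGTCTG matches the top strand at positions 31–38, 53–60.
The reverse primer's reverse complement is TCTAATCAAG, matching at positions 122–131.
Each forward site pairs with the reverse site to give a product ending at position 131: sizes 101, 79 bp.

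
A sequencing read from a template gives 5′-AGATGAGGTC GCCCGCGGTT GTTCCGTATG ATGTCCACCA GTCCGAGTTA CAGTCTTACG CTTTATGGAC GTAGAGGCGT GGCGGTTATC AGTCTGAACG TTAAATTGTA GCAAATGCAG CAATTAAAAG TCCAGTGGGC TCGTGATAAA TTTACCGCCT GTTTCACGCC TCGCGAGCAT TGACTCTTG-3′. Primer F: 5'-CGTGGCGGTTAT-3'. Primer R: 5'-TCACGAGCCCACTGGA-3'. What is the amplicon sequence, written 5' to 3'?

Scanning the template, CGTGGCGGTTAT occurs at positions 78–89; this primer anneals to the bottom strand there with its 3' end pointing downstream.
Taking the reverse complement of TCACGAGCCCACTGGA gives TCCAGTGGGCTCGTGA, found at positions 131–146 on the template; the primer anneals here to the top strand with its 3' end pointing upstream.
The product is the template from position 78 through 146 (69 bp).

5'-CGTGGCGGTTATCAGTCTGAACGTTAAATTGTAGCAAATGCAGCAATTAAAAGTCCAGTGGGCTCGTGA-3'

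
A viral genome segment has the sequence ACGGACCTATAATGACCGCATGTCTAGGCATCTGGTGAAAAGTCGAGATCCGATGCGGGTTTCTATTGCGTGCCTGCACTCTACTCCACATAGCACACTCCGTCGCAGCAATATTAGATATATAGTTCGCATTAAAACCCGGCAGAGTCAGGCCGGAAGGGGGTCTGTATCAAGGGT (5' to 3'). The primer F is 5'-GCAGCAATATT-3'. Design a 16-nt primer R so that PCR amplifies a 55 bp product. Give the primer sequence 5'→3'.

The forward primer binds at positions 105–115, so a 55 bp product ends at position 105 + 55 − 1 = 159.
The reverse primer anneals to the top strand over positions 144–159, i.e. to AGAGTCAGGCCGGAAG.
Its sequence written 5'→3' is the reverse complement: CTTCCGGCCTGACTCT.

5'-CTTCCGGCCTGACTCT-3'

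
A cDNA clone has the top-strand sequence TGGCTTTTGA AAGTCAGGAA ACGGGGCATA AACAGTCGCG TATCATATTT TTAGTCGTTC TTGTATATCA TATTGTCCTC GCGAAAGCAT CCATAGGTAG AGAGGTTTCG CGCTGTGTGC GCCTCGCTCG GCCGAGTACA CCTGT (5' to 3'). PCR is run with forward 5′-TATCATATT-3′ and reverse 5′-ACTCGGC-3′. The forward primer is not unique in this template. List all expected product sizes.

The forward primer TATCATATT matches the top strand at positions 41–49, 66–74.
The reverse primer's reverse complement is GCCGAGT, matching at positions 131–137.
Each forward site pairs with the reverse site to give a product ending at position 137: sizes 97, 72 bp.

97 bp, 72 bp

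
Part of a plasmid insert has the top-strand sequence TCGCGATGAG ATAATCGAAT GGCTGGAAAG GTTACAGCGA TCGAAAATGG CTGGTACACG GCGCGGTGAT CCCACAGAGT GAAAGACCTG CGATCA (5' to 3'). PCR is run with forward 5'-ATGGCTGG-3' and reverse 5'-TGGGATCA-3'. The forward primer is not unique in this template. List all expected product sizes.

56 bp, 28 bp

The forward primer ATGGCTGG matches the top strand at positions 19–26, 47–54.
The reverse primer's reverse complement is TGATCCCA, matching at positions 67–74.
Each forward site pairs with the reverse site to give a product ending at position 74: sizes 56, 28 bp.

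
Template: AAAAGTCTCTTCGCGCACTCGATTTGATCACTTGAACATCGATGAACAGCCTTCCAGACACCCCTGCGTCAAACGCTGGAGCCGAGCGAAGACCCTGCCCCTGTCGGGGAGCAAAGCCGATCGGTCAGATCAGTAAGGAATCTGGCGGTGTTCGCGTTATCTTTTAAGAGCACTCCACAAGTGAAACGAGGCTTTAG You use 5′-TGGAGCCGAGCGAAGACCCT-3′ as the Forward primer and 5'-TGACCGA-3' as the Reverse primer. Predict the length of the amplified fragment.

51 bp

The forward primer matches the template at positions 77–96.
Taking the reverse complement of TGACCGA gives TCGGTCA, found at positions 121–127 on the template; the primer anneals here to the top strand with its 3' end pointing upstream.
Amplicon spans positions 77–127: 51 bp.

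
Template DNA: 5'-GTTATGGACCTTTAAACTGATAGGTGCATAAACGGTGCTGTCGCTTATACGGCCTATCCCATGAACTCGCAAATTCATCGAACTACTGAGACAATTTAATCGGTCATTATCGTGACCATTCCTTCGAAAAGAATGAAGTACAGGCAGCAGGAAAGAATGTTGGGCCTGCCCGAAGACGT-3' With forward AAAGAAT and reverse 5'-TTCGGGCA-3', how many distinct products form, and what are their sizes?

The forward primer AAAGAAT matches the top strand at positions 128–134, 152–158.
The reverse primer's reverse complement is TGCCCGAA, matching at positions 167–174.
Each forward site pairs with the reverse site to give a product ending at position 174: sizes 47, 23 bp.

Two products: 47 bp, 23 bp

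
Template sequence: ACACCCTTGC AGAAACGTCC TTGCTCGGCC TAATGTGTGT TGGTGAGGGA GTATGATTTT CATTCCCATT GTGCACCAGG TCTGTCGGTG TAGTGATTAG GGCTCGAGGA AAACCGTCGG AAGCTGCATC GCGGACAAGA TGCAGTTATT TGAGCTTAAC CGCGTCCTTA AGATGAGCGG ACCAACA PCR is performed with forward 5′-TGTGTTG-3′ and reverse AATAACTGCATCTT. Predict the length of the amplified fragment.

115 bp

Scanning the template, TGTGTTG occurs at positions 36–42; this primer anneals to the bottom strand there with its 3' end pointing downstream.
The reverse primer's reverse complement is AAGATGCAGTTATT, which matches the template at positions 137–150.
Amplicon spans positions 36–150: 115 bp.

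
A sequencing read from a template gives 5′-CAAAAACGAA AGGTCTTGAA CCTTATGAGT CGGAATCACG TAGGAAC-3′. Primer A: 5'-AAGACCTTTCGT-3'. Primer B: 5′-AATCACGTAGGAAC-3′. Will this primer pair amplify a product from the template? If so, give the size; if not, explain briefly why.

No product — the primers' 3' ends point away from each other.

Primer A (AAGACCTTTCGT) has reverse complement ACGAAAGGTCTT, which matches the top strand at positions 6–17; primer A anneals to the top strand there with its 3' end pointing upstream toward position 6.
Primer B (AATCACGTAGGAAC) matches the top strand directly at positions 34–47; it anneals to the bottom strand with its 3' end pointing downstream toward position 47.
The 3' ends diverge (primer A extends toward position 1, primer B toward position 47), so the primers never converge on a shared product.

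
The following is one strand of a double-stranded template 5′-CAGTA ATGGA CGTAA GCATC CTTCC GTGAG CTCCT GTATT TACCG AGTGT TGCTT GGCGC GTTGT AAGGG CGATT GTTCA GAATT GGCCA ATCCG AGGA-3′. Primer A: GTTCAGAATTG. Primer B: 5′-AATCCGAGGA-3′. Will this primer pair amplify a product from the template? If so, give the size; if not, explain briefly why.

No product — both primers anneal to the same strand and extend in the same direction.

Primer A (GTTCAGAATTG) matches the top strand at positions 76–86 (3' end points downstream).
Primer B (AATCCGAGGA) also matches the top strand directly, at positions 90–99 — its reverse complement TCCTCGGATT is not present.
Both primers anneal to the bottom strand with 3' ends pointing the same way, so neither can prime synthesis back toward the other.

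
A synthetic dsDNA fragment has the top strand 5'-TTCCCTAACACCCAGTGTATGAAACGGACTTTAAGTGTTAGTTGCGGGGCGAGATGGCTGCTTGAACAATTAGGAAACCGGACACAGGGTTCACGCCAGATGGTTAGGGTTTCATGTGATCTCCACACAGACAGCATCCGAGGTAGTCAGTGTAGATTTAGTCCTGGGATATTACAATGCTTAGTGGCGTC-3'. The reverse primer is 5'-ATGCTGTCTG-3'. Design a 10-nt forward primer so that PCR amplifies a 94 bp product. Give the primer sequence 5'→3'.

5'-GCGGGGCGAG-3'

The reverse primer's reverse complement CAGACAGCAT matches the template at positions 128–137, so the product ends at position 137.
A 94 bp product then starts at position 137 − 94 + 1 = 44.
The forward primer is identical to the top strand there: GCGGGGCGAG.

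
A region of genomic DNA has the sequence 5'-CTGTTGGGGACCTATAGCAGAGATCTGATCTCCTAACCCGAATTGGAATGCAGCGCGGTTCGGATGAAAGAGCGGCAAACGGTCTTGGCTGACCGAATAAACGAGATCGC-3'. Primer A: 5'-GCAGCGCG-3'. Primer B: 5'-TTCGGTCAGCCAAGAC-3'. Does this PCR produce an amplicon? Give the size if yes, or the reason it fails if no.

Yes — a 48 bp product.

Primer A (GCAGCGCG) matches the top strand at positions 50–57; it acts as a forward primer.
Primer B's reverse complement is GTCTTGGCTGACCGAA, matching the top strand at positions 82–97; it acts as a reverse primer.
The 3' ends face each other across positions 50–97, giving a 48 bp product.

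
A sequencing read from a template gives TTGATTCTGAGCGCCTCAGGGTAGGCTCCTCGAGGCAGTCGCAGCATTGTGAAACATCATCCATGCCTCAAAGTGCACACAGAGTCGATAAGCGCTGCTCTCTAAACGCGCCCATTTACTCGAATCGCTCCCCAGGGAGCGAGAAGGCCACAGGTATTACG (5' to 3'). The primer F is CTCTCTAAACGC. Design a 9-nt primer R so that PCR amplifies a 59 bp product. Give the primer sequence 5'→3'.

5'-TACCTGTGG-3'

The forward primer binds at positions 98–109, so a 59 bp product ends at position 98 + 59 − 1 = 156.
The reverse primer anneals to the top strand over positions 148–156, i.e. to CCACAGGTA.
Its sequence written 5'→3' is the reverse complement: TACCTGTGG.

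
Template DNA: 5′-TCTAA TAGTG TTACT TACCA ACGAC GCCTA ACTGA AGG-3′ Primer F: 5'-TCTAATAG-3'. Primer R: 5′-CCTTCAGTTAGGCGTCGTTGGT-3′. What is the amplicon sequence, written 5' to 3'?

5'-TCTAATAGTGTTACTTACCAACGACGCCTAACTGAAGG-3'

The forward primer matches the template at positions 1–8.
Reverse complement of the reverse primer: ACCAACGACGCCTAACTGAAGG. This occurs on the top strand at positions 17–38.
The product is the template from position 1 through 38 (38 bp).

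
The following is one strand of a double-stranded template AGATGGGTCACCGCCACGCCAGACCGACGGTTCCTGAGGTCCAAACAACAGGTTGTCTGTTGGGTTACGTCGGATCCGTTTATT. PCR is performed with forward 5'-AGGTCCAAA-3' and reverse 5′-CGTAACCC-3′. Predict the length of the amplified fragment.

33 bp

The forward primer matches the template at positions 37–45.
Reverse complement of the reverse primer: GGGTTACG. This occurs on the top strand at positions 62–69.
The product runs from position 37 to position 69, so its length is 69 − 37 + 1 = 33 bp.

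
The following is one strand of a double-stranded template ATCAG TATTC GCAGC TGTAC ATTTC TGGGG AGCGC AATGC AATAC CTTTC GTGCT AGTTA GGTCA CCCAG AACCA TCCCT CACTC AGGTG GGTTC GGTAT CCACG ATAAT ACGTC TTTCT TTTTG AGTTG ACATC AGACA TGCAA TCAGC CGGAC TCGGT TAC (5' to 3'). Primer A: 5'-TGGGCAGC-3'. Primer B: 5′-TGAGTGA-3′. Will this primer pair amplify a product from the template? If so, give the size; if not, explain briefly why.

Primer A (TGGGCAGC) does not match the top strand, and its reverse complement GCTGCCCA does not match either.
With no annealing site for primer A, no amplification occurs.

No product — primer A has no binding site in the template.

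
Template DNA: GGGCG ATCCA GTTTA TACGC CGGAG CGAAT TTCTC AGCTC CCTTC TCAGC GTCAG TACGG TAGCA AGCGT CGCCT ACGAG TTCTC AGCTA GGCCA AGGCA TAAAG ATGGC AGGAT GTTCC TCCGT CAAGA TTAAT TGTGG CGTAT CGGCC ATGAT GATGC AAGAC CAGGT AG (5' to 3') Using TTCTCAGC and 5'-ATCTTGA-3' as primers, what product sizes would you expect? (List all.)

The forward primer TTCTCAGC matches the top strand at positions 31–38, 43–50, 81–88.
The reverse primer's reverse complement is TCAAGAT, matching at positions 125–131.
Each forward site pairs with the reverse site to give a product ending at position 131: sizes 101, 89, 51 bp.

101 bp, 89 bp, 51 bp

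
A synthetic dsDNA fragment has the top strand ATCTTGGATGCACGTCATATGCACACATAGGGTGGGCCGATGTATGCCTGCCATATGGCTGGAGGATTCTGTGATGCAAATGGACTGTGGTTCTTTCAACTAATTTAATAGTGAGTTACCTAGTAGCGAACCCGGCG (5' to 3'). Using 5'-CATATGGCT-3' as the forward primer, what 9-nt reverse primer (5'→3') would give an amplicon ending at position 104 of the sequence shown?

5'-ATTAGTTGA-3'

The forward primer binds at positions 52–60; the product's 3' end on the top strand is position 104.
The reverse primer anneals to the top strand over positions 96–104, i.e. to TCAACTAAT.
Its sequence written 5'→3' is the reverse complement: ATTAGTTGA.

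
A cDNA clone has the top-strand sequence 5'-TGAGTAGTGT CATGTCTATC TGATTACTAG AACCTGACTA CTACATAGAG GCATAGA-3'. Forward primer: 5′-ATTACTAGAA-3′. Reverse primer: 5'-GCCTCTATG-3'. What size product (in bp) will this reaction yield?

The forward primer matches the template at positions 23–32.
The reverse primer's reverse complement is CATAGAGGC, which matches the template at positions 44–52.
Amplicon spans positions 23–52: 30 bp.

30 bp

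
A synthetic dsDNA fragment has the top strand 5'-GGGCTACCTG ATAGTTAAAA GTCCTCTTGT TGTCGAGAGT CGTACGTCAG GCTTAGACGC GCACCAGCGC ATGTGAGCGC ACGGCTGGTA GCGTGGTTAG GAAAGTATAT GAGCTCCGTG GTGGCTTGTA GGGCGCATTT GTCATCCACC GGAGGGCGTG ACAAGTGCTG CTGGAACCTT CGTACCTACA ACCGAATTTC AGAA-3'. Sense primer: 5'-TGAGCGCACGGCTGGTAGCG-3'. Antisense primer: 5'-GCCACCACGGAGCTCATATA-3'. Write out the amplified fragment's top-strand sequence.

5'-TGAGCGCACGGCTGGTAGCGTGGTTAGGAAAGTATATGAGCTCCGTGGTGGC-3'

The forward primer matches the template at positions 74–93.
The reverse primer's reverse complement is TATATGAGCTCCGTGGTGGC, which matches the template at positions 106–125.
The product is the template from position 74 through 125 (52 bp).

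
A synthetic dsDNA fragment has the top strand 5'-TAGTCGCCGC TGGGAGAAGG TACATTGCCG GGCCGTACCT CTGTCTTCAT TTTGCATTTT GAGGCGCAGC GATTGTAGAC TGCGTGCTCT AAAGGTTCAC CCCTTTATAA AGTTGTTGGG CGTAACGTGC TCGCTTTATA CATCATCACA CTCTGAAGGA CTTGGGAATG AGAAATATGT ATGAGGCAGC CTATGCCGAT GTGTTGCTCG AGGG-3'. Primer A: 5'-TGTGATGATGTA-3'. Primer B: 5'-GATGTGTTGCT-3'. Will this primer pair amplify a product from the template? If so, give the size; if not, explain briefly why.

Primer A (TGTGATGATGTA) has reverse complement TACATCATCACA, which matches the top strand at positions 139–150; primer A anneals to the top strand there with its 3' end pointing upstream toward position 139.
Primer B (GATGTGTTGCT) matches the top strand directly at positions 198–208; it anneals to the bottom strand with its 3' end pointing downstream toward position 208.
The 3' ends diverge (primer A extends toward position 1, primer B toward position 214), so the primers never converge on a shared product.

No product — the primers' 3' ends point away from each other.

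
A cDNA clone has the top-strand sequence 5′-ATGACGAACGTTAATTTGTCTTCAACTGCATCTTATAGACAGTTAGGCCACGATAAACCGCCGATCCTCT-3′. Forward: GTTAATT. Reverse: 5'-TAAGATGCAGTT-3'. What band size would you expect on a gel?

26 bp

Scanning the template, GTTAATT occurs at positions 10–16; this primer anneals to the bottom strand there with its 3' end pointing downstream.
The reverse primer's reverse complement is AACTGCATCTTA, which matches the template at positions 24–35.
Product length = (reverse-primer end) − (forward-primer start) + 1 = 35 − 10 + 1 = 26 bp.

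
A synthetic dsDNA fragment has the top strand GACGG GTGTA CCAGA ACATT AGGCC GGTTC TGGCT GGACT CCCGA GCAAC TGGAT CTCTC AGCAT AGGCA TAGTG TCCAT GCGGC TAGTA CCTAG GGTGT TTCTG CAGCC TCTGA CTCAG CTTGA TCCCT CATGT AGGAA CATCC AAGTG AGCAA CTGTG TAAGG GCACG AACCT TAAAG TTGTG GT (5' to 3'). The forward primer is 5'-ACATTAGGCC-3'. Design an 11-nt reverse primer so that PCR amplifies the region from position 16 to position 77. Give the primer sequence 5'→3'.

5'-GACACTATGCC-3'

The product's 3' end on the top strand is position 77.
The reverse primer anneals to the top strand over positions 67–77, i.e. to GGCATAGTGTC.
Its sequence written 5'→3' is the reverse complement: GACACTATGCC.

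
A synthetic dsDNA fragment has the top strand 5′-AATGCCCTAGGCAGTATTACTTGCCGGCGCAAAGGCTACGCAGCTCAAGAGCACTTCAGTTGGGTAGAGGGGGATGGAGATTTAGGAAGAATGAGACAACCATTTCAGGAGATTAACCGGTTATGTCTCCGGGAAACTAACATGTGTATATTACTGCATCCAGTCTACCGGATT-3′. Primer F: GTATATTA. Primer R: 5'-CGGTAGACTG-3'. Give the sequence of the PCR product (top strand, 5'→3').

5'-GTATATTACTGCATCCAGTCTACCG-3'

Scanning the template, GTATATTA occurs at positions 146–153; this primer anneals to the bottom strand there with its 3' end pointing downstream.
The reverse primer's reverse complement is CAGTCTACCG, which matches the template at positions 161–170.
The product is the template from position 146 through 170 (25 bp).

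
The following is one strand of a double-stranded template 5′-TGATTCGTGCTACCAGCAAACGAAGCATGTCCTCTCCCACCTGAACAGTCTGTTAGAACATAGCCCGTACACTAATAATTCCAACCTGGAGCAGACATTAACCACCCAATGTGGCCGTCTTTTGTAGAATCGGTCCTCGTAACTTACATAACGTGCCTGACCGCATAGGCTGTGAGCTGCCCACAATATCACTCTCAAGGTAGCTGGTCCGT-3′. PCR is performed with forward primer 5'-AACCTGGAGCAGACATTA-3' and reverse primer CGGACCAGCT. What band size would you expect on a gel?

129 bp

Forward primer AACCTGGAGCAGACATTA is found on the top strand at positions 83–100.
Reverse complement of the reverse primer: AGCTGGTCCG. This occurs on the top strand at positions 202–211.
The product runs from position 83 to position 211, so its length is 211 − 83 + 1 = 129 bp.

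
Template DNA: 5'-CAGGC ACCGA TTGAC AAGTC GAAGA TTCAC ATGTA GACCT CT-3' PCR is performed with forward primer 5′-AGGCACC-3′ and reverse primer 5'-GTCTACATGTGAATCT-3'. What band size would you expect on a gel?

37 bp

Forward primer AGGCACC is found on the top strand at positions 2–8.
Taking the reverse complement of GTCTACATGTGAATCT gives AGATTCACATGTAGAC, found at positions 23–38 on the template; the primer anneals here to the top strand with its 3' end pointing upstream.
Amplicon spans positions 2–38: 37 bp.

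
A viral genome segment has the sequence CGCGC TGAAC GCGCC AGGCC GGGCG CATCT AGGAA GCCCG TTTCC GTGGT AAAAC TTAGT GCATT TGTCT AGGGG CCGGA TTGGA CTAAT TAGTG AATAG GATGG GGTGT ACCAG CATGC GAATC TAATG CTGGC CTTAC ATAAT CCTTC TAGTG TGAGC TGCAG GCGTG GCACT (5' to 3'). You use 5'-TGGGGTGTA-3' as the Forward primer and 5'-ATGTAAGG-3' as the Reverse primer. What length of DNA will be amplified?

Scanning the template, TGGGGTGTA occurs at positions 103–111; this primer anneals to the bottom strand there with its 3' end pointing downstream.
The reverse primer's reverse complement is CCTTACAT, which matches the template at positions 135–142.
The product runs from position 103 to position 142, so its length is 142 − 103 + 1 = 40 bp.

40 bp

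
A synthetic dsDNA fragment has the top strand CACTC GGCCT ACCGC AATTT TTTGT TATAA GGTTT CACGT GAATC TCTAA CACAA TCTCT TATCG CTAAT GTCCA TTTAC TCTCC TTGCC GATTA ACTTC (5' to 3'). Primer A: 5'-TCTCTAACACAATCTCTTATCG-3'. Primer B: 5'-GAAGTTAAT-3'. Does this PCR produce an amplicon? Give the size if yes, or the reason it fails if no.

Primer A (TCTCTAACACAATCTCTTATCG) matches the top strand at positions 44–65; it acts as a forward primer.
Primer B's reverse complement is ATTAACTTC, matching the top strand at positions 92–100; it acts as a reverse primer.
The 3' ends face each other across positions 44–100, giving a 57 bp product.

Yes — a 57 bp product.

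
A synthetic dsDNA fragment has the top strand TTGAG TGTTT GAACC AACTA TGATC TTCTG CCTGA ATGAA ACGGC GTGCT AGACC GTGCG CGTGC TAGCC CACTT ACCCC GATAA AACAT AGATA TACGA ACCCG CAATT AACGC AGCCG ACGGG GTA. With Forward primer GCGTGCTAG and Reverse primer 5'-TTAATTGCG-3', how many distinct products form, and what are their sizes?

The forward primer GCGTGCTAG matches the top strand at positions 44–52, 60–68.
The reverse primer's reverse complement is CGCAATTAA, matching at positions 104–112.
Each forward site pairs with the reverse site to give a product ending at position 112: sizes 69, 53 bp.

Two products: 69 bp, 53 bp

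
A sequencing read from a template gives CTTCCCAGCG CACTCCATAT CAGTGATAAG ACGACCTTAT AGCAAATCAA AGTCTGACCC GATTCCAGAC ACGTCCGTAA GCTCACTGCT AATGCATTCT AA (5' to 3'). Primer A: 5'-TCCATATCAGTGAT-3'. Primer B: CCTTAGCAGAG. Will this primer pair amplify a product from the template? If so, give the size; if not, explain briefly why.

Primer B (CCTTAGCAGAG) does not match the top strand, and its reverse complement CTCTGCTAAGG does not match either.
With no annealing site for primer B, no amplification occurs.

No product — primer B has no binding site in the template.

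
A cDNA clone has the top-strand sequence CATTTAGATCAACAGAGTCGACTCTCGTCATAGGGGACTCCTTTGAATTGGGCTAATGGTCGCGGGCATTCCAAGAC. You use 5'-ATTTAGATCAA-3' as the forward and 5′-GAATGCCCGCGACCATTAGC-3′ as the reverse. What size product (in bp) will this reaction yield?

70 bp

The forward primer matches the template at positions 2–12.
The reverse primer's reverse complement is GCTAATGGTCGCGGGCATTC, which matches the template at positions 52–71.
Amplicon spans positions 2–71: 70 bp.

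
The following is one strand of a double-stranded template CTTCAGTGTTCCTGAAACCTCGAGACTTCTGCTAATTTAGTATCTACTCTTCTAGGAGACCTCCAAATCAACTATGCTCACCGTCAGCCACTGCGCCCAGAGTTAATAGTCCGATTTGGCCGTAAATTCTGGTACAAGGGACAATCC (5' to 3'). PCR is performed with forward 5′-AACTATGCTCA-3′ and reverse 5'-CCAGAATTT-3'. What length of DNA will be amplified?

The forward primer matches the template at positions 70–80.
The reverse primer's reverse complement is AAATTCTGG, which matches the template at positions 124–132.
Product length = (reverse-primer end) − (forward-primer start) + 1 = 132 − 70 + 1 = 63 bp.

63 bp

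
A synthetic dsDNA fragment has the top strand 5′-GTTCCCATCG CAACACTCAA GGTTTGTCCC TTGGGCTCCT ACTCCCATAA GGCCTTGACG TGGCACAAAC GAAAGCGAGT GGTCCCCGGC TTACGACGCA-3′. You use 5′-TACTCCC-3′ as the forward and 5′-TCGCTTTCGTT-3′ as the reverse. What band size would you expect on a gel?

39 bp

The forward primer matches the template at positions 40–46.
The reverse primer's reverse complement is AACGAAAGCGA, which matches the template at positions 68–78.
Amplicon spans positions 40–78: 39 bp.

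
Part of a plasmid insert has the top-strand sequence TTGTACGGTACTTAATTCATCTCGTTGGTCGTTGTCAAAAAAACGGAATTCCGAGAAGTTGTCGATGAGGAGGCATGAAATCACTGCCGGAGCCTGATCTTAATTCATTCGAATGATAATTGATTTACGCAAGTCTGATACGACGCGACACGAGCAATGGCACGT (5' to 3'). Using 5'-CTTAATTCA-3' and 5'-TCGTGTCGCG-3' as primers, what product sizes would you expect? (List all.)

143 bp, 55 bp

The forward primer CTTAATTCA matches the top strand at positions 11–19, 99–107.
The reverse primer's reverse complement is CGCGACACGA, matching at positions 144–153.
Each forward site pairs with the reverse site to give a product ending at position 153: sizes 143, 55 bp.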